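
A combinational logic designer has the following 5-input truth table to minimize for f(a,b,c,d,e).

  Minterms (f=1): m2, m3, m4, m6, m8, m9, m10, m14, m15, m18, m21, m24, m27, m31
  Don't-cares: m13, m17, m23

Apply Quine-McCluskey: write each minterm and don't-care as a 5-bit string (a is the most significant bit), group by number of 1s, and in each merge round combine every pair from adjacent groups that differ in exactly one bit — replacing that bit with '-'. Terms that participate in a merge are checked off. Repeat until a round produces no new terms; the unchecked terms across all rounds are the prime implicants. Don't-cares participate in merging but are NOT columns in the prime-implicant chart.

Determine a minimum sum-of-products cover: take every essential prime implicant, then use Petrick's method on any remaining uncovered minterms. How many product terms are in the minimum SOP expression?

9

Round 0: 00010✓ 00011✓ 00100✓ 00110✓ 01000✓ 01001✓ 01010✓ 01101✓ 01110✓ 01111✓ 10001✓ 10010✓ 10101✓ 10111✓ 11000✓ 11011✓ 11111✓
Round 1: -0010 -1000 -1111 0-010✓ 0-110✓ 00-10✓ 0001- 001-0 01-01 01-10✓ 010-0 0100- 011-1 0111- 1-111 10-01 101-1 11-11
Round 2: 0--10
PIs = {-0010, -1000, -1111, 0--10, 0001-, 001-0, 01-01, 010-0, 0100-, 011-1, 0111-, 1-111, 10-01, 101-1, 11-11}
Coverage chart:
  m2: -0010,0--10,0001-
  m3: 0001- ←essential
  m4: 001-0 ←essential
  m6: 0--10,001-0
  m8: -1000,010-0,0100-
  m9: 01-01,0100-
  m10: 0--10,010-0
  m14: 0--10,0111-
  m15: -1111,011-1,0111-
  m18: -0010 ←essential
  m21: 10-01,101-1
  m24: -1000 ←essential
  m27: 11-11 ←essential
  m31: -1111,1-111,11-11
Essential: -0010, -1000, 0001-, 001-0, 11-11
Petrick residual → -1111, 0--10, 01-01, 10-01
Min cover (9 terms): b'c'de' + bc'd'e' + bcde + a'de' + a'b'c'd + a'b'ce' + a'bd'e + ab'd'e + abde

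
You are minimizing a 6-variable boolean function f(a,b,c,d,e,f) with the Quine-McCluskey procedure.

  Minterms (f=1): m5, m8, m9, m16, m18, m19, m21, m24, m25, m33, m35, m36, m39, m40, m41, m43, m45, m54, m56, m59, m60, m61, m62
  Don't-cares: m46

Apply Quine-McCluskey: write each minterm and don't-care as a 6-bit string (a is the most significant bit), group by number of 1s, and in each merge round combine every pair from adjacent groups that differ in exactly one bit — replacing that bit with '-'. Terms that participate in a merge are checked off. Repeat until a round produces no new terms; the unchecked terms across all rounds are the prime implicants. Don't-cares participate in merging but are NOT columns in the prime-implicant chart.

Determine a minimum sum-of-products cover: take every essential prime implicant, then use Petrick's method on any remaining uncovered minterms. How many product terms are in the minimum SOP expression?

Round 0: 000101✓ 001000✓ 001001✓ 010000✓ 010010✓ 010011✓ 010101✓ 011000✓ 011001✓ 100001✓ 100011✓ 100100 100111✓ 101000✓ 101001✓ 101011✓ 101101✓ 101110✓ 110110✓ 111000✓ 111011✓ 111100✓ 111101✓ 111110✓
Round 1: -01000✓ -01001✓ -11000✓ 0-0101 0-1000✓ 0-1001✓ 00100-✓ 01-000 0100-0 01001- 01100-✓ 1-1000✓ 1-1011 1-1101 1-1110 10-001✓ 10-011✓ 100-11 1000-1✓ 101-01 1010-1✓ 10100-✓ 11-110 111-00 1111-0 11110-
Round 2: --1000 -0100- 0-100- 10-0-1
PIs = {--1000, -0100-, 0-0101, 0-100-, 01-000, 0100-0, 01001-, 1-1011, 1-1101, 1-1110, 10-0-1, 100-11, 100100, 101-01, 11-110, 111-00, 1111-0, 11110-}
Coverage chart:
  m5: 0-0101 ←essential
  m8: --1000,-0100-,0-100-
  m9: -0100-,0-100-
  m16: 01-000,0100-0
  m18: 0100-0,01001-
  m19: 01001- ←essential
  m21: 0-0101 ←essential
  m24: --1000,0-100-,01-000
  m25: 0-100- ←essential
  m33: 10-0-1 ←essential
  m35: 10-0-1,100-11
  m36: 100100 ←essential
  m39: 100-11 ←essential
  m40: --1000,-0100-
  m41: -0100-,10-0-1,101-01
  m43: 1-1011,10-0-1
  m45: 1-1101,101-01
  m54: 11-110 ←essential
  m56: --1000,111-00
  m59: 1-1011 ←essential
  m60: 111-00,1111-0,11110-
  m61: 1-1101,11110-
  m62: 1-1110,11-110,1111-0
Essential: 0-0101, 0-100-, 01001-, 1-1011, 10-0-1, 100-11, 100100, 11-110
Petrick residual → --1000, 01-000, 1-1101, 111-00
Min cover (12 terms): cd'e'f' + a'c'de'f + a'cd'e' + a'bd'e'f' + a'bc'd'e + acd'ef + acde'f + ab'd'f + ab'c'ef + ab'c'de'f' + abdef' + abce'f'

12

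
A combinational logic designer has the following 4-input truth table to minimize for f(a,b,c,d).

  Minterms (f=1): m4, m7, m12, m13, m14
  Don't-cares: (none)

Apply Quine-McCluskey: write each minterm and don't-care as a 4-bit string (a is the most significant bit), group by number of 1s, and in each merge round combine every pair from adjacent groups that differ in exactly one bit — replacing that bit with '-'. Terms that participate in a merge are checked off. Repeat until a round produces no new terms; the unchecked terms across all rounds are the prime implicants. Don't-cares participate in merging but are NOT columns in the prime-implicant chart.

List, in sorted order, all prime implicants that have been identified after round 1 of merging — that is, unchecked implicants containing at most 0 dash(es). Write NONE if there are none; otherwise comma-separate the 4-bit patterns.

size-2^0 implicants → 0100(✓)  0111  1100(✓)  1101(✓)  1110(✓)
size-2^1 implicants → -100  11-0  110-
Unchecked terms (primes): -100, 0111, 11-0, 110-

0111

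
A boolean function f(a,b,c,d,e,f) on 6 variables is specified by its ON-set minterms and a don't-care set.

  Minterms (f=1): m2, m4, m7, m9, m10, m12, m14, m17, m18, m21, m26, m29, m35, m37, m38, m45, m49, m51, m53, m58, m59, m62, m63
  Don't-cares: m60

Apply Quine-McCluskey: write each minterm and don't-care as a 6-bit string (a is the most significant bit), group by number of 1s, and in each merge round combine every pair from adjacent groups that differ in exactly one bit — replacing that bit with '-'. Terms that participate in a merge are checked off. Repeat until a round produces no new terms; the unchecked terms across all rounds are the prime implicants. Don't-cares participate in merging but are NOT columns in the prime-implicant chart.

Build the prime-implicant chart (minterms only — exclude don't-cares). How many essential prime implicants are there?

10

size-2^0 implicants → 000010(✓)  000100(✓)  000111  001001  001010(✓)  001100(✓)  001110(✓)  010001(✓)  010010(✓)  010101(✓)  011010(✓)  011101(✓)  100011(✓)  100101(✓)  100110  101101(✓)  110001(✓)  110011(✓)  110101(✓)  111010(✓)  111011(✓)  111100(✓)  111110(✓)  111111(✓)
size-2^1 implicants → -10001(✓)  -10101(✓)  -11010  0-0010(✓)  0-1010(✓)  00-010(✓)  00-100  001-10  0011-0  01-010(✓)  01-101  010-01(✓)  1-0011  1-0101  10-101  11-011  110-01(✓)  1100-1  111-10(✓)  111-11(✓)  11101-(✓)  1111-0  11111-(✓)
size-2^2 implicants → -10-01  0--010  111-1-
Unchecked terms (primes): -10-01, -11010, 0--010, 00-100, 000111, 001-10, 001001, 0011-0, 01-101, 1-0011, 1-0101, 10-101, 100110, 11-011, 1100-1, 111-1-, 1111-0
Minterm coverage:
  m2 ⊆ 0--010 [E]
  m4 ⊆ 00-100 [E]
  m7 ⊆ 000111 [E]
  m9 ⊆ 001001 [E]
  m10 ⊆ 0--010,001-10
  m12 ⊆ 00-100,0011-0
  m14 ⊆ 001-10,0011-0
  m17 ⊆ -10-01 [E]
  m18 ⊆ 0--010 [E]
  m21 ⊆ -10-01,01-101
  m26 ⊆ -11010,0--010
  m29 ⊆ 01-101 [E]
  m35 ⊆ 1-0011 [E]
  m37 ⊆ 1-0101,10-101
  m38 ⊆ 100110 [E]
  m45 ⊆ 10-101 [E]
  m49 ⊆ -10-01,1100-1
  m51 ⊆ 1-0011,11-011,1100-1
  m53 ⊆ -10-01,1-0101
  m58 ⊆ -11010,111-1-
  m59 ⊆ 11-011,111-1-
  m62 ⊆ 111-1-,1111-0
  m63 ⊆ 111-1- [E]
E = {-10-01, 0--010, 00-100, 000111, 001001, 01-101, 1-0011, 10-101, 100110, 111-1-}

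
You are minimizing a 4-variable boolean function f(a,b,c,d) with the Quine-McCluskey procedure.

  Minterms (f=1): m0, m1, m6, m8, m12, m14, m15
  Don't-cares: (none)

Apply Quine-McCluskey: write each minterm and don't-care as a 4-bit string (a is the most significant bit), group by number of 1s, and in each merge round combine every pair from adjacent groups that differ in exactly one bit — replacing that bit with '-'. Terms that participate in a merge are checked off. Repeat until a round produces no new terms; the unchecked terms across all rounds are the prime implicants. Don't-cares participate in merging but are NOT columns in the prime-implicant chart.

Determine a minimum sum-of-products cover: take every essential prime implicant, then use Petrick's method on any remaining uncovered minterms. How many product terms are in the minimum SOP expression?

4

[col 0] 0000*, 0001*, 0110*, 1000*, 1100*, 1110*, 1111*
[col 1] -000, -110, 000-, 1-00, 11-0, 111-
Prime implicants: -000, -110, 000-, 1-00, 11-0, 111-
PI chart (minterm → PIs covering it):
  0 | -000,000-
  1 | 000-  (sole → essential)
  6 | -110  (sole → essential)
  8 | -000,1-00
  12 | 1-00,11-0
  14 | -110,11-0,111-
  15 | 111-  (sole → essential)
Essential prime implicants: -110, 000-, 111-
Petrick residual → 1-00
Minimum SOP uses 4 PIs: bcd' + a'b'c' + ac'd' + abc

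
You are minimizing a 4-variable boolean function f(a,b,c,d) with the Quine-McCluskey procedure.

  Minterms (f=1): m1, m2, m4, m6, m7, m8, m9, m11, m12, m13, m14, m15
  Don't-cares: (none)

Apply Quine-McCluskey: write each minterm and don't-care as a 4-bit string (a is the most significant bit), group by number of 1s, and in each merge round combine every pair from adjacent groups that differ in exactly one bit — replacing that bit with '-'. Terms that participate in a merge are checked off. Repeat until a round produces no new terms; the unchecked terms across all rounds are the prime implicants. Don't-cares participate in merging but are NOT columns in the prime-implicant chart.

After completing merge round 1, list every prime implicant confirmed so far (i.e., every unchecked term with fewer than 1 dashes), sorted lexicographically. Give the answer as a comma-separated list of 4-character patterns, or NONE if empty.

NONE

size-2^0 implicants → 0001(✓)  0010(✓)  0100(✓)  0110(✓)  0111(✓)  1000(✓)  1001(✓)  1011(✓)  1100(✓)  1101(✓)  1110(✓)  1111(✓)
size-2^1 implicants → -001  -100(✓)  -110(✓)  -111(✓)  0-10  01-0(✓)  011-(✓)  1-00(✓)  1-01(✓)  1-11(✓)  10-1(✓)  100-(✓)  11-0(✓)  11-1(✓)  110-(✓)  111-(✓)
size-2^2 implicants → -1-0  -11-  1--1  1-0-  11--
Unchecked terms (primes): -001, -1-0, -11-, 0-10, 1--1, 1-0-, 11--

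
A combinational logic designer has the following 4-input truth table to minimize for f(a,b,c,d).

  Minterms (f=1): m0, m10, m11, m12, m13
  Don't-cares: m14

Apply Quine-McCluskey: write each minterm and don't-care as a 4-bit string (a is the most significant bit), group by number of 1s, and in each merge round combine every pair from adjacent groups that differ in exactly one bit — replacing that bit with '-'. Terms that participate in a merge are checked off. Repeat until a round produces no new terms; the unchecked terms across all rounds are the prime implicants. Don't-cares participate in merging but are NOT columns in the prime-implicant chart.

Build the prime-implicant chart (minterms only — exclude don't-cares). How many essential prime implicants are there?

Round 0: 0000 1010✓ 1011✓ 1100✓ 1101✓ 1110✓
Round 1: 1-10 101- 11-0 110-
PIs = {0000, 1-10, 101-, 11-0, 110-}
Coverage chart:
  m0: 0000 ←essential
  m10: 1-10,101-
  m11: 101- ←essential
  m12: 11-0,110-
  m13: 110- ←essential
Essential: 0000, 101-, 110-

3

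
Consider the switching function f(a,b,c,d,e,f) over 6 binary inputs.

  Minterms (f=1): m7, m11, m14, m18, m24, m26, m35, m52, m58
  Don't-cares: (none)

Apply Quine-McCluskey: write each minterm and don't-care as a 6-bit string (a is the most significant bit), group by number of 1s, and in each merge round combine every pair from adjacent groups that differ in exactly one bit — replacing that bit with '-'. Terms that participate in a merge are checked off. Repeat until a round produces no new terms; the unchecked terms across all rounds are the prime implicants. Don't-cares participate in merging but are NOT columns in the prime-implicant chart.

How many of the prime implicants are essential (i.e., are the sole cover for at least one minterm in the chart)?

8

Round 0: 000111 001011 001110 010010✓ 011000✓ 011010✓ 100011 110100 111010✓
Round 1: -11010 01-010 0110-0
PIs = {-11010, 000111, 001011, 001110, 01-010, 0110-0, 100011, 110100}
Coverage chart:
  m7: 000111 ←essential
  m11: 001011 ←essential
  m14: 001110 ←essential
  m18: 01-010 ←essential
  m24: 0110-0 ←essential
  m26: -11010,01-010,0110-0
  m35: 100011 ←essential
  m52: 110100 ←essential
  m58: -11010 ←essential
Essential: -11010, 000111, 001011, 001110, 01-010, 0110-0, 100011, 110100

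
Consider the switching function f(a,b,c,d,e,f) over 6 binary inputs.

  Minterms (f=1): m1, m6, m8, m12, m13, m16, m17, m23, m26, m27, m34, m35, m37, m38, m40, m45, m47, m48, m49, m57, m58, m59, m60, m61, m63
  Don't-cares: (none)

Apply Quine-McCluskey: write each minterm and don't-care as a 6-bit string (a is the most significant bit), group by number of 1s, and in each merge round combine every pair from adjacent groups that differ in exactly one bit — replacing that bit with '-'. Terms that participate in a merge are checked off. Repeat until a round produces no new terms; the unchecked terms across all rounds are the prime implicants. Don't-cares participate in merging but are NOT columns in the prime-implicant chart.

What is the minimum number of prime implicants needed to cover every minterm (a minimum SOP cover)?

12

Round 0: 000001✓ 000110✓ 001000✓ 001100✓ 001101✓ 010000✓ 010001✓ 010111 011010✓ 011011✓ 100010✓ 100011✓ 100101✓ 100110✓ 101000✓ 101101✓ 101111✓ 110000✓ 110001✓ 111001✓ 111010✓ 111011✓ 111100✓ 111101✓ 111111✓
Round 1: -00110 -01000 -01101 -10000✓ -10001✓ -11010✓ -11011✓ 0-0001 001-00 00110- 01000-✓ 01101-✓ 1-1101✓ 1-1111✓ 10-101 100-10 10001- 1011-1✓ 11-001 11000-✓ 111-01✓ 111-11✓ 1110-1✓ 11101-✓ 1111-1✓ 11110-
Round 2: -1000- -1101- 1-11-1 111--1
PIs = {-00110, -01000, -01101, -1000-, -1101-, 0-0001, 001-00, 00110-, 010111, 1-11-1, 10-101, 100-10, 10001-, 11-001, 111--1, 11110-}
Coverage chart:
  m1: 0-0001 ←essential
  m6: -00110 ←essential
  m8: -01000,001-00
  m12: 001-00,00110-
  m13: -01101,00110-
  m16: -1000- ←essential
  m17: -1000-,0-0001
  m23: 010111 ←essential
  m26: -1101- ←essential
  m27: -1101- ←essential
  m34: 100-10,10001-
  m35: 10001- ←essential
  m37: 10-101 ←essential
  m38: -00110,100-10
  m40: -01000 ←essential
  m45: -01101,1-11-1,10-101
  m47: 1-11-1 ←essential
  m48: -1000- ←essential
  m49: -1000-,11-001
  m57: 11-001,111--1
  m58: -1101- ←essential
  m59: -1101-,111--1
  m60: 11110- ←essential
  m61: 1-11-1,111--1,11110-
  m63: 1-11-1,111--1
Essential: -00110, -01000, -1000-, -1101-, 0-0001, 010111, 1-11-1, 10-101, 10001-, 11110-
Petrick residual → 00110-, 11-001
Min cover (12 terms): b'c'def' + b'cd'e'f' + bc'd'e' + bcd'e + a'c'd'e'f + a'b'cde' + a'bc'def + acdf + ab'de'f + ab'c'd'e + abd'e'f + abcde'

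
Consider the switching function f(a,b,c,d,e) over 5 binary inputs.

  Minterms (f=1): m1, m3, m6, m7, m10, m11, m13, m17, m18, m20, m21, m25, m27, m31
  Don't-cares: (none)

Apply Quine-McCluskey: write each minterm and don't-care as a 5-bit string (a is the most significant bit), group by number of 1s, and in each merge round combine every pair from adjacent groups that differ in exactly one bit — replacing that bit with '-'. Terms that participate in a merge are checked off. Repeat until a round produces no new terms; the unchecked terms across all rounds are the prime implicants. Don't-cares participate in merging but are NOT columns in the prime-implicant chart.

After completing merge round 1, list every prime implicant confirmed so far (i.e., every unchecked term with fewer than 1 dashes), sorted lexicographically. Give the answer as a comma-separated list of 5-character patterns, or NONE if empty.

Round 0: 00001✓ 00011✓ 00110✓ 00111✓ 01010✓ 01011✓ 01101 10001✓ 10010 10100✓ 10101✓ 11001✓ 11011✓ 11111✓
Round 1: -0001 -1011 0-011 00-11 000-1 0011- 0101- 1-001 10-01 1010- 11-11 110-1
PIs = {-0001, -1011, 0-011, 00-11, 000-1, 0011-, 0101-, 01101, 1-001, 10-01, 10010, 1010-, 11-11, 110-1}

01101, 10010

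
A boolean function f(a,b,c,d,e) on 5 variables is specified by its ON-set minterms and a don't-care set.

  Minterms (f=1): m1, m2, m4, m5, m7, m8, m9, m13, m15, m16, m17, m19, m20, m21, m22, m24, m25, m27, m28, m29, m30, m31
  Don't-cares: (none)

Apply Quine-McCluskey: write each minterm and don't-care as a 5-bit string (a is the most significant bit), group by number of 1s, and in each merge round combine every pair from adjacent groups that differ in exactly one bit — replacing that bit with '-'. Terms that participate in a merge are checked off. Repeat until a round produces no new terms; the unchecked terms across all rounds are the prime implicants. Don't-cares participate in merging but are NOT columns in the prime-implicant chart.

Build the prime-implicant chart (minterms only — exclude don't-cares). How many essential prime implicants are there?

[col 0] 00001*, 00010, 00100*, 00101*, 00111*, 01000*, 01001*, 01101*, 01111*, 10000*, 10001*, 10011*, 10100*, 10101*, 10110*, 11000*, 11001*, 11011*, 11100*, 11101*, 11110*, 11111*
[col 1] -0001*, -0100*, -0101*, -1000*, -1001*, -1101*, -1111*, 0-001*, 0-101*, 0-111*, 00-01*, 001-1*, 0010-*, 01-01*, 0100-*, 011-1*, 1-000*, 1-001*, 1-011*, 1-100*, 1-101*, 1-110*, 10-00*, 10-01*, 100-1*, 1000-*, 101-0*, 1010-*, 11-00*, 11-01*, 11-11*, 110-1*, 1100-*, 111-0*, 111-1*, 1110-*, 1111-*
[col 2] --001*, --101*, -0-01*, -010-, -1-01*, -100-, -11-1, 0--01*, 0-1-1, 1--00*, 1--01*, 1-0-1, 1-00-*, 1-1-0, 1-10-*, 10-0-*, 11--1, 11-0-*, 111--
[col 3] ---01, 1--0-
Prime implicants: ---01, -010-, -100-, -11-1, 0-1-1, 00010, 1--0-, 1-0-1, 1-1-0, 11--1, 111--
PI chart (minterm → PIs covering it):
  1 | ---01  (sole → essential)
  2 | 00010  (sole → essential)
  4 | -010-  (sole → essential)
  5 | ---01,-010-,0-1-1
  7 | 0-1-1  (sole → essential)
  8 | -100-  (sole → essential)
  9 | ---01,-100-
  13 | ---01,-11-1,0-1-1
  15 | -11-1,0-1-1
  16 | 1--0-  (sole → essential)
  17 | ---01,1--0-,1-0-1
  19 | 1-0-1  (sole → essential)
  20 | -010-,1--0-,1-1-0
  21 | ---01,-010-,1--0-
  22 | 1-1-0  (sole → essential)
  24 | -100-,1--0-
  25 | ---01,-100-,1--0-,1-0-1,11--1
  27 | 1-0-1,11--1
  28 | 1--0-,1-1-0,111--
  29 | ---01,-11-1,1--0-,11--1,111--
  30 | 1-1-0,111--
  31 | -11-1,11--1,111--
Essential prime implicants: ---01, -010-, -100-, 0-1-1, 00010, 1--0-, 1-0-1, 1-1-0

8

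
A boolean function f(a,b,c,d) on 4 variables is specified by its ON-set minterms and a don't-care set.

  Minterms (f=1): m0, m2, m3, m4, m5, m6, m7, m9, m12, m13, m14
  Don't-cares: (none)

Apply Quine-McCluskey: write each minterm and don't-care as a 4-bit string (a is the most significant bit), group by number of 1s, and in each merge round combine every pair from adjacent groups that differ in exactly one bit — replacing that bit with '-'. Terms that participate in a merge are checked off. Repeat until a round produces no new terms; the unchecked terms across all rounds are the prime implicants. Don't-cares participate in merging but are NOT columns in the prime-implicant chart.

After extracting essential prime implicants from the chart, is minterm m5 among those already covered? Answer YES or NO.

size-2^0 implicants → 0000(✓)  0010(✓)  0011(✓)  0100(✓)  0101(✓)  0110(✓)  0111(✓)  1001(✓)  1100(✓)  1101(✓)  1110(✓)
size-2^1 implicants → -100(✓)  -101(✓)  -110(✓)  0-00(✓)  0-10(✓)  0-11(✓)  00-0(✓)  001-(✓)  01-0(✓)  01-1(✓)  010-(✓)  011-(✓)  1-01  11-0(✓)  110-(✓)
size-2^2 implicants → -1-0  -10-  0--0  0-1-  01--
Unchecked terms (primes): -1-0, -10-, 0--0, 0-1-, 01--, 1-01
Minterm coverage:
  m0 ⊆ 0--0 [E]
  m2 ⊆ 0--0,0-1-
  m3 ⊆ 0-1- [E]
  m4 ⊆ -1-0,-10-,0--0,01--
  m5 ⊆ -10-,01--
  m6 ⊆ -1-0,0--0,0-1-,01--
  m7 ⊆ 0-1-,01--
  m9 ⊆ 1-01 [E]
  m12 ⊆ -1-0,-10-
  m13 ⊆ -10-,1-01
  m14 ⊆ -1-0 [E]
E = {-1-0, 0--0, 0-1-, 1-01}

NO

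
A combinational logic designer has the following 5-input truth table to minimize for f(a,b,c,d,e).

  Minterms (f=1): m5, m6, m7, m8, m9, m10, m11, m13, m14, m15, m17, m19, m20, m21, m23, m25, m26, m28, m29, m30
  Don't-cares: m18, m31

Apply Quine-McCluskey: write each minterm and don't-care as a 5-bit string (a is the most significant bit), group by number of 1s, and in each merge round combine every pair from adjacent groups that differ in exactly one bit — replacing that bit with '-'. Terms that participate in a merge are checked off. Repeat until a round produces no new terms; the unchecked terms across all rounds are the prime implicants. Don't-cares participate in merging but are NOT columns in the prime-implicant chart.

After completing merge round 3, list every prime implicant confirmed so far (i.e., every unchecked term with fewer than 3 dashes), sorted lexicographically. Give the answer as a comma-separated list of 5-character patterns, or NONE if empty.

[col 0] 00101*, 00110*, 00111*, 01000*, 01001*, 01010*, 01011*, 01101*, 01110*, 01111*, 10001*, 10010*, 10011*, 10100*, 10101*, 10111*, 11001*, 11010*, 11100*, 11101*, 11110*, 11111*
[col 1] -0101*, -0111*, -1001*, -1010*, -1101*, -1110*, -1111*, 0-101*, 0-110*, 0-111*, 001-1*, 0011-*, 01-01*, 01-10*, 01-11*, 010-0*, 010-1*, 0100-*, 0101-*, 011-1*, 0111-*, 1-001*, 1-010, 1-100*, 1-101*, 1-111*, 10-01*, 10-11*, 100-1*, 1001-, 101-1*, 1010-*, 11-01*, 11-10*, 111-0*, 111-1*, 1110-*, 1111-*
[col 2] --101*, --111*, -01-1*, -1-01, -1-10, -11-1*, -111-, 0-1-1*, 0-11-, 01--1, 01-1-, 010--, 1--01, 1-1-1*, 1-10-, 10--1, 111--
[col 3] --1-1
Prime implicants: --1-1, -1-01, -1-10, -111-, 0-11-, 01--1, 01-1-, 010--, 1--01, 1-010, 1-10-, 10--1, 1001-, 111--

-1-01, -1-10, -111-, 0-11-, 01--1, 01-1-, 010--, 1--01, 1-010, 1-10-, 10--1, 1001-, 111--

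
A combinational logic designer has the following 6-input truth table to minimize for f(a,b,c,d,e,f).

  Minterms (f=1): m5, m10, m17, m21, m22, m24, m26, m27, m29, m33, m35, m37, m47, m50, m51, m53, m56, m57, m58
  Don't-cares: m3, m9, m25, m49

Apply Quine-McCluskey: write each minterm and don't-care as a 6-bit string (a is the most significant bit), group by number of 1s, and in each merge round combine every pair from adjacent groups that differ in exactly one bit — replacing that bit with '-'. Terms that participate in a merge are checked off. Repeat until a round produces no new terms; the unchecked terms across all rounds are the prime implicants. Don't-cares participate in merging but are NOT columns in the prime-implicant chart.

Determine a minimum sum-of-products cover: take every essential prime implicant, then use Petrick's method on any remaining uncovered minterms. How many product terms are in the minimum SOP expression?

9

size-2^0 implicants → 000011(✓)  000101(✓)  001001(✓)  001010(✓)  010001(✓)  010101(✓)  010110  011000(✓)  011001(✓)  011010(✓)  011011(✓)  011101(✓)  100001(✓)  100011(✓)  100101(✓)  101111  110001(✓)  110010(✓)  110011(✓)  110101(✓)  111000(✓)  111001(✓)  111010(✓)
size-2^1 implicants → -00011  -00101(✓)  -10001(✓)  -10101(✓)  -11000(✓)  -11001(✓)  -11010(✓)  0-0101(✓)  0-1001  0-1010  01-001(✓)  01-101(✓)  010-01(✓)  011-01(✓)  0110-0(✓)  0110-1(✓)  01100-(✓)  01101-(✓)  1-0001(✓)  1-0011(✓)  1-0101(✓)  100-01(✓)  1000-1(✓)  11-001(✓)  11-010  110-01(✓)  1100-1(✓)  11001-  1110-0(✓)  11100-(✓)
size-2^2 implicants → --0101  -1-001  -10-01  -110-0  -1100-  01--01  0110--  1-0-01  1-00-1
Unchecked terms (primes): --0101, -00011, -1-001, -10-01, -110-0, -1100-, 0-1001, 0-1010, 01--01, 010110, 0110--, 1-0-01, 1-00-1, 101111, 11-010, 11001-
Minterm coverage:
  m5 ⊆ --0101 [E]
  m10 ⊆ 0-1010 [E]
  m17 ⊆ -1-001,-10-01,01--01
  m21 ⊆ --0101,-10-01,01--01
  m22 ⊆ 010110 [E]
  m24 ⊆ -110-0,-1100-,0110--
  m26 ⊆ -110-0,0-1010,0110--
  m27 ⊆ 0110-- [E]
  m29 ⊆ 01--01 [E]
  m33 ⊆ 1-0-01,1-00-1
  m35 ⊆ -00011,1-00-1
  m37 ⊆ --0101,1-0-01
  m47 ⊆ 101111 [E]
  m50 ⊆ 11-010,11001-
  m51 ⊆ 1-00-1,11001-
  m53 ⊆ --0101,-10-01,1-0-01
  m56 ⊆ -110-0,-1100-
  m57 ⊆ -1-001,-1100-
  m58 ⊆ -110-0,11-010
E = {--0101, 0-1010, 01--01, 010110, 0110--, 101111}
Petrick residual → -1100-, 1-00-1, 11-010
Cover = c'de'f + bcd'e' + a'cd'ef' + a'be'f + a'bc'def' + a'bcd' + ac'd'f + ab'cdef + abd'ef'  |cover|=9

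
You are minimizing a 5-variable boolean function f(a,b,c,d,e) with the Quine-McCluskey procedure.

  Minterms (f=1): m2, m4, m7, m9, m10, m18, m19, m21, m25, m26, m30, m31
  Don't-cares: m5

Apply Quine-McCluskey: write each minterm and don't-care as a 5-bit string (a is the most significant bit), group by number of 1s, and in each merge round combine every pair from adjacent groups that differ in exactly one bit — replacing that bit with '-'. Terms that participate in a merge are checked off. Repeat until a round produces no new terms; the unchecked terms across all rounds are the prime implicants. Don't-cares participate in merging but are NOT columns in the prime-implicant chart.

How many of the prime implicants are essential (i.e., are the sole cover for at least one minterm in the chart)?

7

size-2^0 implicants → 00010(✓)  00100(✓)  00101(✓)  00111(✓)  01001(✓)  01010(✓)  10010(✓)  10011(✓)  10101(✓)  11001(✓)  11010(✓)  11110(✓)  11111(✓)
size-2^1 implicants → -0010(✓)  -0101  -1001  -1010(✓)  0-010(✓)  001-1  0010-  1-010(✓)  1001-  11-10  1111-
size-2^2 implicants → --010
Unchecked terms (primes): --010, -0101, -1001, 001-1, 0010-, 1001-, 11-10, 1111-
Minterm coverage:
  m2 ⊆ --010 [E]
  m4 ⊆ 0010- [E]
  m7 ⊆ 001-1 [E]
  m9 ⊆ -1001 [E]
  m10 ⊆ --010 [E]
  m18 ⊆ --010,1001-
  m19 ⊆ 1001- [E]
  m21 ⊆ -0101 [E]
  m25 ⊆ -1001 [E]
  m26 ⊆ --010,11-10
  m30 ⊆ 11-10,1111-
  m31 ⊆ 1111- [E]
E = {--010, -0101, -1001, 001-1, 0010-, 1001-, 1111-}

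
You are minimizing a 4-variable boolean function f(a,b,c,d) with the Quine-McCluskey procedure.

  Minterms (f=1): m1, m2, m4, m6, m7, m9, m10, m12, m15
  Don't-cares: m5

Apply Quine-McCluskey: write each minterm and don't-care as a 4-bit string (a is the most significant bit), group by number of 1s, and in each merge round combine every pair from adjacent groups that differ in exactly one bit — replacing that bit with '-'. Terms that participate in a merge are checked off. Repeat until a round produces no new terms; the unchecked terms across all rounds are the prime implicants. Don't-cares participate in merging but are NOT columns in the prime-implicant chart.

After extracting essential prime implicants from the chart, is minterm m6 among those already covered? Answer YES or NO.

Round 0: 0001✓ 0010✓ 0100✓ 0101✓ 0110✓ 0111✓ 1001✓ 1010✓ 1100✓ 1111✓
Round 1: -001 -010 -100 -111 0-01 0-10 01-0✓ 01-1✓ 010-✓ 011-✓
Round 2: 01--
PIs = {-001, -010, -100, -111, 0-01, 0-10, 01--}
Coverage chart:
  m1: -001,0-01
  m2: -010,0-10
  m4: -100,01--
  m6: 0-10,01--
  m7: -111,01--
  m9: -001 ←essential
  m10: -010 ←essential
  m12: -100 ←essential
  m15: -111 ←essential
Essential: -001, -010, -100, -111

NO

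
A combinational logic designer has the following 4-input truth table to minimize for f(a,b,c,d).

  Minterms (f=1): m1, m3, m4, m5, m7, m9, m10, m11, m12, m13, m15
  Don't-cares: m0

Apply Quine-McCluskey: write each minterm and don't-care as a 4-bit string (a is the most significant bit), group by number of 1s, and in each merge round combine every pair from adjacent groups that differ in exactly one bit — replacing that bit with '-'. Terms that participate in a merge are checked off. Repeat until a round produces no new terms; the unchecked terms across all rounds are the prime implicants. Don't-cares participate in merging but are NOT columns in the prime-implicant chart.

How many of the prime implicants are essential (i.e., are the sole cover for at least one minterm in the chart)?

size-2^0 implicants → 0000(✓)  0001(✓)  0011(✓)  0100(✓)  0101(✓)  0111(✓)  1001(✓)  1010(✓)  1011(✓)  1100(✓)  1101(✓)  1111(✓)
size-2^1 implicants → -001(✓)  -011(✓)  -100(✓)  -101(✓)  -111(✓)  0-00(✓)  0-01(✓)  0-11(✓)  00-1(✓)  000-(✓)  01-1(✓)  010-(✓)  1-01(✓)  1-11(✓)  10-1(✓)  101-  11-1(✓)  110-(✓)
size-2^2 implicants → --01(✓)  --11(✓)  -0-1(✓)  -1-1(✓)  -10-  0--1(✓)  0-0-  1--1(✓)
size-2^3 implicants → ---1
Unchecked terms (primes): ---1, -10-, 0-0-, 101-
Minterm coverage:
  m1 ⊆ ---1,0-0-
  m3 ⊆ ---1 [E]
  m4 ⊆ -10-,0-0-
  m5 ⊆ ---1,-10-,0-0-
  m7 ⊆ ---1 [E]
  m9 ⊆ ---1 [E]
  m10 ⊆ 101- [E]
  m11 ⊆ ---1,101-
  m12 ⊆ -10- [E]
  m13 ⊆ ---1,-10-
  m15 ⊆ ---1 [E]
E = {---1, -10-, 101-}

3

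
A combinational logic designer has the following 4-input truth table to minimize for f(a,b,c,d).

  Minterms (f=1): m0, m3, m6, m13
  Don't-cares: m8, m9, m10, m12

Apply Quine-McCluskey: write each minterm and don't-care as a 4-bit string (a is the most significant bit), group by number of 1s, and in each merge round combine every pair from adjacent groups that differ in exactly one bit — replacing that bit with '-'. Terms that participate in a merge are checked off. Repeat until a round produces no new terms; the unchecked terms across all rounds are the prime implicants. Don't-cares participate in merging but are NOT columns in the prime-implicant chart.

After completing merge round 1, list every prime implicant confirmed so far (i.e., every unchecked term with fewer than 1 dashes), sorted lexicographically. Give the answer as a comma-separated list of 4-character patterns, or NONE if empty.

0011, 0110

[col 0] 0000*, 0011, 0110, 1000*, 1001*, 1010*, 1100*, 1101*
[col 1] -000, 1-00*, 1-01*, 10-0, 100-*, 110-*
[col 2] 1-0-
Prime implicants: -000, 0011, 0110, 1-0-, 10-0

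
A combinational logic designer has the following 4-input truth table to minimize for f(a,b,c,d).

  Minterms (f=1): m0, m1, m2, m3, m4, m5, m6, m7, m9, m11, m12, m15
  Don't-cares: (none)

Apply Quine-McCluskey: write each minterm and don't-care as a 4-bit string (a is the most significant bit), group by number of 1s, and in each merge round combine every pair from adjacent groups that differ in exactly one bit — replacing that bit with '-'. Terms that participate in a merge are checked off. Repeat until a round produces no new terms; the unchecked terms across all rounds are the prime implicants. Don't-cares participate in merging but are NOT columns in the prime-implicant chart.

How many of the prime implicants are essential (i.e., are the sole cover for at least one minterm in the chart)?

4

[col 0] 0000*, 0001*, 0010*, 0011*, 0100*, 0101*, 0110*, 0111*, 1001*, 1011*, 1100*, 1111*
[col 1] -001*, -011*, -100, -111*, 0-00*, 0-01*, 0-10*, 0-11*, 00-0*, 00-1*, 000-*, 001-*, 01-0*, 01-1*, 010-*, 011-*, 1-11*, 10-1*
[col 2] --11, -0-1, 0--0*, 0--1*, 0-0-*, 0-1-*, 00--*, 01--*
[col 3] 0---
Prime implicants: --11, -0-1, -100, 0---
PI chart (minterm → PIs covering it):
  0 | 0---  (sole → essential)
  1 | -0-1,0---
  2 | 0---  (sole → essential)
  3 | --11,-0-1,0---
  4 | -100,0---
  5 | 0---  (sole → essential)
  6 | 0---  (sole → essential)
  7 | --11,0---
  9 | -0-1  (sole → essential)
  11 | --11,-0-1
  12 | -100  (sole → essential)
  15 | --11  (sole → essential)
Essential prime implicants: --11, -0-1, -100, 0---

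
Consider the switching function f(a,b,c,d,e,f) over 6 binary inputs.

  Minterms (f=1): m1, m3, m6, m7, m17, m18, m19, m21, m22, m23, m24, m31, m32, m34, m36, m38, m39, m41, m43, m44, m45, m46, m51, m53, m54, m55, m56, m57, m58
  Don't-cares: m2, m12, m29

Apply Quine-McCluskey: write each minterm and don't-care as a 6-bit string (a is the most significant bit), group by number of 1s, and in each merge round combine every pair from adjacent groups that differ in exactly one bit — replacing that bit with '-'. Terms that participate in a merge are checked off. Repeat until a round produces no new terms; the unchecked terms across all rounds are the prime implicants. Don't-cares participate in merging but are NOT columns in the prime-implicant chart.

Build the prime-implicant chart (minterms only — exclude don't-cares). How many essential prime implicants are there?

11

Round 0: 000001✓ 000010✓ 000011✓ 000110✓ 000111✓ 001100✓ 010001✓ 010010✓ 010011✓ 010101✓ 010110✓ 010111✓ 011000✓ 011101✓ 011111✓ 100000✓ 100010✓ 100100✓ 100110✓ 100111✓ 101001✓ 101011✓ 101100✓ 101101✓ 101110✓ 110011✓ 110101✓ 110110✓ 110111✓ 111000✓ 111001✓ 111010✓
Round 1: -00010✓ -00110✓ -00111✓ -01100 -10011✓ -10101✓ -10110✓ -10111✓ -11000 0-0001✓ 0-0010✓ 0-0011✓ 0-0110✓ 0-0111✓ 000-10✓ 000-11✓ 0000-1✓ 00001-✓ 00011-✓ 01-101✓ 01-111✓ 010-01✓ 010-10✓ 010-11✓ 0100-1✓ 01001-✓ 0101-1✓ 01011-✓ 0111-1✓ 1-0110✓ 1-0111✓ 1-1001 10-100✓ 10-110✓ 100-00✓ 100-10✓ 1000-0✓ 1001-0✓ 10011-✓ 101-01 1010-1 1011-0✓ 10110- 110-11✓ 1101-1✓ 11011-✓ 1110-0 11100-
Round 2: --0110✓ --0111✓ -00-10 -0011-✓ -10-11 -101-1 -1011-✓ 0-0-10✓ 0-0-11✓ 0-00-1 0-001-✓ 0-011-✓ 000-1-✓ 01-1-1 010--1 010-1-✓ 1-011-✓ 10-1-0 100--0
Round 3: --011- 0-0-1-
PIs = {--011-, -00-10, -01100, -10-11, -101-1, -11000, 0-0-1-, 0-00-1, 01-1-1, 010--1, 1-1001, 10-1-0, 100--0, 101-01, 1010-1, 10110-, 1110-0, 11100-}
Coverage chart:
  m1: 0-00-1 ←essential
  m3: 0-0-1-,0-00-1
  m6: --011-,-00-10,0-0-1-
  m7: --011-,0-0-1-
  m17: 0-00-1,010--1
  m18: 0-0-1- ←essential
  m19: -10-11,0-0-1-,0-00-1,010--1
  m21: -101-1,01-1-1,010--1
  m22: --011-,0-0-1-
  m23: --011-,-10-11,-101-1,0-0-1-,01-1-1,010--1
  m24: -11000 ←essential
  m31: 01-1-1 ←essential
  m32: 100--0 ←essential
  m34: -00-10,100--0
  m36: 10-1-0,100--0
  m38: --011-,-00-10,10-1-0,100--0
  m39: --011- ←essential
  m41: 1-1001,101-01,1010-1
  m43: 1010-1 ←essential
  m44: -01100,10-1-0,10110-
  m45: 101-01,10110-
  m46: 10-1-0 ←essential
  m51: -10-11 ←essential
  m53: -101-1 ←essential
  m54: --011- ←essential
  m55: --011-,-10-11,-101-1
  m56: -11000,1110-0,11100-
  m57: 1-1001,11100-
  m58: 1110-0 ←essential
Essential: --011-, -10-11, -101-1, -11000, 0-0-1-, 0-00-1, 01-1-1, 10-1-0, 100--0, 1010-1, 1110-0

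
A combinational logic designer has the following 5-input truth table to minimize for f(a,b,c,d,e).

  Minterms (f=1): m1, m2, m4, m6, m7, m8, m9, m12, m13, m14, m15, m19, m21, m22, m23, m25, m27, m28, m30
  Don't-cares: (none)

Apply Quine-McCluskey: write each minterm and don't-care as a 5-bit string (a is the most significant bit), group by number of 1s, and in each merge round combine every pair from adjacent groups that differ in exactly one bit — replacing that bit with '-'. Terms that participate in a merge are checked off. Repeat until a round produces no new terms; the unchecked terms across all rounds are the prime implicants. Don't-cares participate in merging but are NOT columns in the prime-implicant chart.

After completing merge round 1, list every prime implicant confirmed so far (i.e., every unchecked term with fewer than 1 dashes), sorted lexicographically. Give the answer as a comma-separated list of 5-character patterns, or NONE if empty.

NONE

[col 0] 00001*, 00010*, 00100*, 00110*, 00111*, 01000*, 01001*, 01100*, 01101*, 01110*, 01111*, 10011*, 10101*, 10110*, 10111*, 11001*, 11011*, 11100*, 11110*
[col 1] -0110*, -0111*, -1001, -1100*, -1110*, 0-001, 0-100*, 0-110*, 0-111*, 00-10, 001-0*, 0011-*, 01-00*, 01-01*, 0100-*, 011-0*, 011-1*, 0110-*, 0111-*, 1-011, 1-110*, 10-11, 101-1, 1011-*, 110-1, 111-0*
[col 2] --110, -011-, -11-0, 0-1-0, 0-11-, 01-0-, 011--
Prime implicants: --110, -011-, -1001, -11-0, 0-001, 0-1-0, 0-11-, 00-10, 01-0-, 011--, 1-011, 10-11, 101-1, 110-1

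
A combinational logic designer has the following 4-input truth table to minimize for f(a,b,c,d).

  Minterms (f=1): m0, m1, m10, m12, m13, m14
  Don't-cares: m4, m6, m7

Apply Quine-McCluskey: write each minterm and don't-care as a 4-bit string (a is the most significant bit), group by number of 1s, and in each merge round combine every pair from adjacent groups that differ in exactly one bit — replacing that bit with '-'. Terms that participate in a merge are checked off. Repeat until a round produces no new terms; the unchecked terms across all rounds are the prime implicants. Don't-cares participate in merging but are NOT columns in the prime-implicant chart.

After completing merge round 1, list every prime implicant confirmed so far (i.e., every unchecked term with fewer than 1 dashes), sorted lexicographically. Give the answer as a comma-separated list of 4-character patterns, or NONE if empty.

[col 0] 0000*, 0001*, 0100*, 0110*, 0111*, 1010*, 1100*, 1101*, 1110*
[col 1] -100*, -110*, 0-00, 000-, 01-0*, 011-, 1-10, 11-0*, 110-
[col 2] -1-0
Prime implicants: -1-0, 0-00, 000-, 011-, 1-10, 110-

NONE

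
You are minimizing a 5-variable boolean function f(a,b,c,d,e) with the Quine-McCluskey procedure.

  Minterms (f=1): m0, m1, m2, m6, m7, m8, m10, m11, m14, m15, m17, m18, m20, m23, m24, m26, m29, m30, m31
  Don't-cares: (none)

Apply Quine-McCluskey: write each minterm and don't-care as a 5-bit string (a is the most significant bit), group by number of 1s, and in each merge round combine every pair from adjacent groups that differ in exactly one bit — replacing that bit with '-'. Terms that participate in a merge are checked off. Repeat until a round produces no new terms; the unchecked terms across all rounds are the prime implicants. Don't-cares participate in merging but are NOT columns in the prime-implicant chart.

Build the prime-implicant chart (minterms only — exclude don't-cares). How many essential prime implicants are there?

7

[col 0] 00000*, 00001*, 00010*, 00110*, 00111*, 01000*, 01010*, 01011*, 01110*, 01111*, 10001*, 10010*, 10100, 10111*, 11000*, 11010*, 11101*, 11110*, 11111*
[col 1] -0001, -0010*, -0111*, -1000*, -1010*, -1110*, -1111*, 0-000*, 0-010*, 0-110*, 0-111*, 00-10*, 000-0*, 0000-, 0011-*, 01-10*, 01-11*, 010-0*, 0101-*, 0111-*, 1-010*, 1-111*, 11-10*, 110-0*, 111-1, 1111-*
[col 2] --010, --111, -1-10, -10-0, -111-, 0--10, 0-0-0, 0-11-, 01-1-
Prime implicants: --010, --111, -0001, -1-10, -10-0, -111-, 0--10, 0-0-0, 0-11-, 0000-, 01-1-, 10100, 111-1
PI chart (minterm → PIs covering it):
  0 | 0-0-0,0000-
  1 | -0001,0000-
  2 | --010,0--10,0-0-0
  6 | 0--10,0-11-
  7 | --111,0-11-
  8 | -10-0,0-0-0
  10 | --010,-1-10,-10-0,0--10,0-0-0,01-1-
  11 | 01-1-  (sole → essential)
  14 | -1-10,-111-,0--10,0-11-,01-1-
  15 | --111,-111-,0-11-,01-1-
  17 | -0001  (sole → essential)
  18 | --010  (sole → essential)
  20 | 10100  (sole → essential)
  23 | --111  (sole → essential)
  24 | -10-0  (sole → essential)
  26 | --010,-1-10,-10-0
  29 | 111-1  (sole → essential)
  30 | -1-10,-111-
  31 | --111,-111-,111-1
Essential prime implicants: --010, --111, -0001, -10-0, 01-1-, 10100, 111-1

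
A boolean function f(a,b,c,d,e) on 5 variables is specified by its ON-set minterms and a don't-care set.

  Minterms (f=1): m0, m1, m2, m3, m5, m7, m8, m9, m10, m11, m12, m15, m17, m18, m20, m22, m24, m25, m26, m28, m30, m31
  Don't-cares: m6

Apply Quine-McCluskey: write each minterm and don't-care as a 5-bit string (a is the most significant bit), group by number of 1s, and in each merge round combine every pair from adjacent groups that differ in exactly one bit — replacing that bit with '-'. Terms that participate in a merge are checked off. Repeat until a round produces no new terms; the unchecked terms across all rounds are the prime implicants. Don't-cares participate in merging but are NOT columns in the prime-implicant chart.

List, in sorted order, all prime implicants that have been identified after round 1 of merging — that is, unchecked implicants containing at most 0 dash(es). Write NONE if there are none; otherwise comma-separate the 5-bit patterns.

NONE

Round 0: 00000✓ 00001✓ 00010✓ 00011✓ 00101✓ 00110✓ 00111✓ 01000✓ 01001✓ 01010✓ 01011✓ 01100✓ 01111✓ 10001✓ 10010✓ 10100✓ 10110✓ 11000✓ 11001✓ 11010✓ 11100✓ 11110✓ 11111✓
Round 1: -0001✓ -0010✓ -0110✓ -1000✓ -1001✓ -1010✓ -1100✓ -1111 0-000✓ 0-001✓ 0-010✓ 0-011✓ 0-111✓ 00-01✓ 00-10✓ 00-11✓ 000-0✓ 000-1✓ 0000-✓ 0001-✓ 001-1✓ 0011-✓ 01-00✓ 01-11✓ 010-0✓ 010-1✓ 0100-✓ 0101-✓ 1-001✓ 1-010✓ 1-100✓ 1-110✓ 10-10✓ 101-0✓ 11-00✓ 11-10✓ 110-0✓ 1100-✓ 111-0✓ 1111-
Round 2: --001 --010 -0-10 -1-00 -10-0 -100- 0--11 0-0-0✓ 0-0-1✓ 0-00-✓ 0-01-✓ 00--1 00-1- 000--✓ 010--✓ 1--10 1-1-0 11--0
Round 3: 0-0--
PIs = {--001, --010, -0-10, -1-00, -10-0, -100-, -1111, 0--11, 0-0--, 00--1, 00-1-, 1--10, 1-1-0, 11--0, 1111-}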